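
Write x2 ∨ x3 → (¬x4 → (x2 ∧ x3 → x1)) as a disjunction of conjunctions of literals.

x4 ∨ ¬x2 ∨ ¬x3 ∨ x1

x2 ∨ x3 → (¬x4 → (x2 ∧ x3 → x1))
≡ ¬(x2 ∨ x3) ∨ (¬x4 → (x2 ∧ x3 → x1))   [eliminate →]
≡ ¬(x2 ∨ x3) ∨ ¬¬x4 ∨ (x2 ∧ x3 → x1)   [eliminate →]
≡ ¬(x2 ∨ x3) ∨ ¬¬x4 ∨ ¬(x2 ∧ x3) ∨ x1   [eliminate →]
≡ ¬x2 ∧ ¬x3 ∨ ¬¬x4 ∨ ¬(x2 ∧ x3) ∨ x1   [De Morgan]
≡ ¬x2 ∧ ¬x3 ∨ x4 ∨ ¬(x2 ∧ x3) ∨ x1   [double negation]
≡ ¬x2 ∧ ¬x3 ∨ x4 ∨ ¬x2 ∨ ¬x3 ∨ x1   [De Morgan]
≡ x4 ∨ ¬x2 ∨ ¬x3 ∨ x1   [simplify]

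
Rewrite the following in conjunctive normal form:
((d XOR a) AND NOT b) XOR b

(d OR a OR b) AND (NOT d OR NOT a OR b)

((d XOR a) AND NOT b) XOR b
⇔ (((d XOR a) AND NOT b) OR b) AND NOT ((d XOR a) AND NOT b AND b)   [expand XOR]
⇔ (((d OR a) AND NOT (d AND a) AND NOT b) OR b) AND NOT ((d XOR a) AND NOT b AND b)   [expand XOR]
⇔ (((d OR a) AND NOT (d AND a) AND NOT b) OR b) AND NOT ((d OR a) AND NOT (d AND a) AND NOT b AND b)   [expand XOR]
⇔ (((d OR a) AND (NOT d OR NOT a) AND NOT b) OR b) AND NOT ((d OR a) AND NOT (d AND a) AND NOT b AND b)   [De Morgan]
⇔ (((d OR a) AND (NOT d OR NOT a) AND NOT b) OR b) AND (NOT (d OR a) OR NOT NOT (d AND a) OR NOT NOT b OR NOT b)   [De Morgan]
⇔ (((d OR a) AND (NOT d OR NOT a) AND NOT b) OR b) AND ((NOT d AND NOT a) OR NOT NOT (d AND a) OR NOT NOT b OR NOT b)   [De Morgan]
⇔ (((d OR a) AND (NOT d OR NOT a) AND NOT b) OR b) AND ((NOT d AND NOT a) OR (d AND a) OR NOT NOT b OR NOT b)   [double negation]
⇔ (((d OR a) AND (NOT d OR NOT a) AND NOT b) OR b) AND ((NOT d AND NOT a) OR (d AND a) OR b OR NOT b)   [double negation]
⇔ (d OR a OR b) AND (NOT d OR NOT a OR b) AND (NOT b OR b) AND (NOT d OR d OR b OR NOT b) AND (NOT d OR a OR b OR NOT b) AND (NOT a OR d OR b OR NOT b) AND (NOT a OR a OR b OR NOT b)   [distribute OR over AND]
⇔ (d OR a OR b) AND (NOT d OR NOT a OR b)   [simplify]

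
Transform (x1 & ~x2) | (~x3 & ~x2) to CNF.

(x1 | ~x3) & ~x2

(x1 & ~x2) | (~x3 & ~x2)
≡ (x1 | ~x3) & (x1 | ~x2) & (~x2 | ~x3) & (~x2 | ~x2)
≡ (x1 | ~x3) & ~x2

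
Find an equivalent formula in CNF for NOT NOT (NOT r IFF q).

NOT NOT (NOT r IFF q)
≡ NOT NOT ((NOT r IMPLIES q) AND (q IMPLIES NOT r))   — eliminate IFF
≡ NOT NOT ((NOT NOT r OR q) AND (q IMPLIES NOT r))   — eliminate IMPLIES
≡ NOT NOT ((NOT NOT r OR q) AND (NOT q OR NOT r))   — eliminate IMPLIES
≡ (NOT NOT r OR q) AND (NOT q OR NOT r)   — double negation
≡ (r OR q) AND (NOT q OR NOT r)   — double negation

(r OR q) AND (NOT q OR NOT r)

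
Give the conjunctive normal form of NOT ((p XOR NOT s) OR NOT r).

(NOT p OR NOT s) AND (s OR p) AND r

NOT ((p XOR NOT s) OR NOT r)
≡ NOT (((p OR NOT s) AND NOT (p AND NOT s)) OR NOT r)   [expand XOR]
≡ NOT ((p OR NOT s) AND NOT (p AND NOT s)) AND NOT NOT r   [De Morgan]
≡ (NOT (p OR NOT s) OR NOT NOT (p AND NOT s)) AND NOT NOT r   [De Morgan]
≡ ((NOT p AND NOT NOT s) OR NOT NOT (p AND NOT s)) AND NOT NOT r   [De Morgan]
≡ ((NOT p AND s) OR NOT NOT (p AND NOT s)) AND NOT NOT r   [double negation]
≡ ((NOT p AND s) OR (p AND NOT s)) AND NOT NOT r   [double negation]
≡ ((NOT p AND s) OR (p AND NOT s)) AND r   [double negation]
≡ (NOT p OR p) AND (NOT p OR NOT s) AND (s OR p) AND (s OR NOT s) AND r   [distribute OR over AND]
≡ (NOT p OR NOT s) AND (s OR p) AND r   [simplify]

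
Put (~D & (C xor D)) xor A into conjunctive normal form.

(~D | A) & (C | D | A) & (D | ~C | ~A)

(~D & (C xor D)) xor A
≡ ((~D & (C xor D)) | A) & ~(~D & (C xor D) & A)
≡ ((~D & (C | D) & ~(C & D)) | A) & ~(~D & (C xor D) & A)
≡ ((~D & (C | D) & ~(C & D)) | A) & ~(~D & (C | D) & ~(C & D) & A)
≡ ((~D & (C | D) & (~C | ~D)) | A) & ~(~D & (C | D) & ~(C & D) & A)
≡ ((~D & (C | D) & (~C | ~D)) | A) & (~~D | ~(C | D) | ~~(C & D) | ~A)
≡ ((~D & (C | D) & (~C | ~D)) | A) & (D | ~(C | D) | ~~(C & D) | ~A)
≡ ((~D & (C | D) & (~C | ~D)) | A) & (D | (~C & ~D) | ~~(C & D) | ~A)
≡ ((~D & (C | D) & (~C | ~D)) | A) & (D | (~C & ~D) | (C & D) | ~A)
≡ (~D | A) & (C | D | A) & (~C | ~D | A) & (D | ~C | C | ~A) & (D | ~C | D | ~A) & (D | ~D | C | ~A) & (D | ~D | D | ~A)
≡ (~D | A) & (C | D | A) & (D | ~C | ~A)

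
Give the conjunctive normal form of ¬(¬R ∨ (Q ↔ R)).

¬(¬R ∨ (Q ↔ R))
⇔ ¬(¬R ∨ ((Q → R) ∧ (R → Q)))
⇔ ¬(¬R ∨ ((¬Q ∨ R) ∧ (R → Q)))
⇔ ¬(¬R ∨ ((¬Q ∨ R) ∧ (¬R ∨ Q)))
⇔ ¬¬R ∧ ¬((¬Q ∨ R) ∧ (¬R ∨ Q))
⇔ R ∧ ¬((¬Q ∨ R) ∧ (¬R ∨ Q))
⇔ R ∧ (¬(¬Q ∨ R) ∨ ¬(¬R ∨ Q))
⇔ R ∧ ((¬¬Q ∧ ¬R) ∨ ¬(¬R ∨ Q))
⇔ R ∧ ((Q ∧ ¬R) ∨ ¬(¬R ∨ Q))
⇔ R ∧ ((Q ∧ ¬R) ∨ (¬¬R ∧ ¬Q))
⇔ R ∧ ((Q ∧ ¬R) ∨ (R ∧ ¬Q))
⇔ R ∧ (Q ∨ R) ∧ (Q ∨ ¬Q) ∧ (¬R ∨ R) ∧ (¬R ∨ ¬Q)
⇔ R ∧ (¬R ∨ ¬Q)

R ∧ (¬R ∨ ¬Q)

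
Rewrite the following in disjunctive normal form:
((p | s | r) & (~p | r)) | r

(s & ~p) | r

((p | s | r) & (~p | r)) | r
= (p & ~p) | (p & r) | (s & ~p) | (s & r) | (r & ~p) | (r & r) | r   (distribute & over |)
= (s & ~p) | r   (simplify)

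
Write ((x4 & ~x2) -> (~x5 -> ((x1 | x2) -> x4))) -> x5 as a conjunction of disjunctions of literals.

((x4 & ~x2) -> (~x5 -> ((x1 | x2) -> x4))) -> x5
≡ ~((x4 & ~x2) -> (~x5 -> ((x1 | x2) -> x4))) | x5   [eliminate ->]
≡ ~(~(x4 & ~x2) | (~x5 -> ((x1 | x2) -> x4))) | x5   [eliminate ->]
≡ ~(~(x4 & ~x2) | ~~x5 | ((x1 | x2) -> x4)) | x5   [eliminate ->]
≡ ~(~(x4 & ~x2) | ~~x5 | ~(x1 | x2) | x4) | x5   [eliminate ->]
≡ (~~(x4 & ~x2) & ~~~x5 & ~~(x1 | x2) & ~x4) | x5   [De Morgan]
≡ (x4 & ~x2 & ~~~x5 & ~~(x1 | x2) & ~x4) | x5   [double negation]
≡ (x4 & ~x2 & ~x5 & ~~(x1 | x2) & ~x4) | x5   [double negation]
≡ (x4 & ~x2 & ~x5 & (x1 | x2) & ~x4) | x5   [double negation]
≡ (x4 | x5) & (~x2 | x5) & (~x5 | x5) & (x1 | x2 | x5) & (~x4 | x5)   [distribute | over &]
≡ (x4 | x5) & (~x2 | x5) & (x1 | x2 | x5) & (~x4 | x5)   [simplify]

(x4 | x5) & (~x2 | x5) & (x1 | x2 | x5) & (~x4 | x5)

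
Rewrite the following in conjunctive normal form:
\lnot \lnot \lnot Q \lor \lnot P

\lnot Q \lor \lnot P

\lnot \lnot \lnot Q \lor \lnot P
≡ \lnot Q \lor \lnot P   [double negation]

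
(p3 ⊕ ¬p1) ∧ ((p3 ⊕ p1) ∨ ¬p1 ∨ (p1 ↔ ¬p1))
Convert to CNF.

(p3 ⊕ ¬p1) ∧ ((p3 ⊕ p1) ∨ ¬p1 ∨ (p1 ↔ ¬p1))
⇔ (p3 ∨ ¬p1) ∧ ¬(p3 ∧ ¬p1) ∧ ((p3 ⊕ p1) ∨ ¬p1 ∨ (p1 ↔ ¬p1))   [expand ⊕]
⇔ (p3 ∨ ¬p1) ∧ ¬(p3 ∧ ¬p1) ∧ ((p3 ∨ p1) ∧ ¬(p3 ∧ p1) ∨ ¬p1 ∨ (p1 ↔ ¬p1))   [expand ⊕]
⇔ (p3 ∨ ¬p1) ∧ ¬(p3 ∧ ¬p1) ∧ ((p3 ∨ p1) ∧ ¬(p3 ∧ p1) ∨ ¬p1 ∨ (p1 → ¬p1) ∧ (¬p1 → p1))   [eliminate ↔]
⇔ (p3 ∨ ¬p1) ∧ ¬(p3 ∧ ¬p1) ∧ ((p3 ∨ p1) ∧ ¬(p3 ∧ p1) ∨ ¬p1 ∨ (¬p1 ∨ ¬p1) ∧ (¬p1 → p1))   [eliminate →]
⇔ (p3 ∨ ¬p1) ∧ ¬(p3 ∧ ¬p1) ∧ ((p3 ∨ p1) ∧ ¬(p3 ∧ p1) ∨ ¬p1 ∨ (¬p1 ∨ ¬p1) ∧ (¬¬p1 ∨ p1))   [eliminate →]
⇔ (p3 ∨ ¬p1) ∧ (¬p3 ∨ ¬¬p1) ∧ ((p3 ∨ p1) ∧ ¬(p3 ∧ p1) ∨ ¬p1 ∨ (¬p1 ∨ ¬p1) ∧ (¬¬p1 ∨ p1))   [De Morgan]
⇔ (p3 ∨ ¬p1) ∧ (¬p3 ∨ p1) ∧ ((p3 ∨ p1) ∧ ¬(p3 ∧ p1) ∨ ¬p1 ∨ (¬p1 ∨ ¬p1) ∧ (¬¬p1 ∨ p1))   [double negation]
⇔ (p3 ∨ ¬p1) ∧ (¬p3 ∨ p1) ∧ ((p3 ∨ p1) ∧ (¬p3 ∨ ¬p1) ∨ ¬p1 ∨ (¬p1 ∨ ¬p1) ∧ (¬¬p1 ∨ p1))   [De Morgan]
⇔ (p3 ∨ ¬p1) ∧ (¬p3 ∨ p1) ∧ ((p3 ∨ p1) ∧ (¬p3 ∨ ¬p1) ∨ ¬p1 ∨ (¬p1 ∨ ¬p1) ∧ (p1 ∨ p1))   [double negation]
⇔ (p3 ∨ ¬p1) ∧ (¬p3 ∨ p1) ∧ (p3 ∨ p1 ∨ ¬p1 ∨ ¬p1 ∨ ¬p1) ∧ (p3 ∨ p1 ∨ ¬p1 ∨ p1 ∨ p1) ∧ (¬p3 ∨ ¬p1 ∨ ¬p1 ∨ ¬p1 ∨ ¬p1) ∧ (¬p3 ∨ ¬p1 ∨ ¬p1 ∨ p1 ∨ p1)   [distribute ∨ over ∧]
⇔ (p3 ∨ ¬p1) ∧ (¬p3 ∨ p1) ∧ (¬p3 ∨ ¬p1)   [simplify]

(p3 ∨ ¬p1) ∧ (¬p3 ∨ p1) ∧ (¬p3 ∨ ¬p1)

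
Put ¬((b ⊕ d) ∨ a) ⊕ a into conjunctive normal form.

(¬b ∨ d ∨ a) ∧ (¬d ∨ b ∨ a)

¬((b ⊕ d) ∨ a) ⊕ a
≡ (¬((b ⊕ d) ∨ a) ∨ a) ∧ ¬(¬((b ⊕ d) ∨ a) ∧ a)   — expand ⊕
≡ (¬(((b ∨ d) ∧ ¬(b ∧ d)) ∨ a) ∨ a) ∧ ¬(¬((b ⊕ d) ∨ a) ∧ a)   — expand ⊕
≡ (¬(((b ∨ d) ∧ ¬(b ∧ d)) ∨ a) ∨ a) ∧ ¬(¬(((b ∨ d) ∧ ¬(b ∧ d)) ∨ a) ∧ a)   — expand ⊕
≡ ((¬((b ∨ d) ∧ ¬(b ∧ d)) ∧ ¬a) ∨ a) ∧ ¬(¬(((b ∨ d) ∧ ¬(b ∧ d)) ∨ a) ∧ a)   — De Morgan
≡ (((¬(b ∨ d) ∨ ¬¬(b ∧ d)) ∧ ¬a) ∨ a) ∧ ¬(¬(((b ∨ d) ∧ ¬(b ∧ d)) ∨ a) ∧ a)   — De Morgan
≡ ((((¬b ∧ ¬d) ∨ ¬¬(b ∧ d)) ∧ ¬a) ∨ a) ∧ ¬(¬(((b ∨ d) ∧ ¬(b ∧ d)) ∨ a) ∧ a)   — De Morgan
≡ ((((¬b ∧ ¬d) ∨ (b ∧ d)) ∧ ¬a) ∨ a) ∧ ¬(¬(((b ∨ d) ∧ ¬(b ∧ d)) ∨ a) ∧ a)   — double negation
≡ ((((¬b ∧ ¬d) ∨ (b ∧ d)) ∧ ¬a) ∨ a) ∧ (¬¬(((b ∨ d) ∧ ¬(b ∧ d)) ∨ a) ∨ ¬a)   — De Morgan
≡ ((((¬b ∧ ¬d) ∨ (b ∧ d)) ∧ ¬a) ∨ a) ∧ (((b ∨ d) ∧ ¬(b ∧ d)) ∨ a ∨ ¬a)   — double negation
≡ ((((¬b ∧ ¬d) ∨ (b ∧ d)) ∧ ¬a) ∨ a) ∧ (((b ∨ d) ∧ (¬b ∨ ¬d)) ∨ a ∨ ¬a)   — De Morgan
≡ (¬b ∨ b ∨ a) ∧ (¬b ∨ d ∨ a) ∧ (¬d ∨ b ∨ a) ∧ (¬d ∨ d ∨ a) ∧ (¬a ∨ a) ∧ (b ∨ d ∨ a ∨ ¬a) ∧ (¬b ∨ ¬d ∨ a ∨ ¬a)   — distribute ∨ over ∧
≡ (¬b ∨ d ∨ a) ∧ (¬d ∨ b ∨ a)   — simplify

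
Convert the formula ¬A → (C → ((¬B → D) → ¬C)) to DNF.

¬A → (C → ((¬B → D) → ¬C))
≡ ¬¬A ∨ (C → ((¬B → D) → ¬C))   — eliminate →
≡ ¬¬A ∨ ¬C ∨ ((¬B → D) → ¬C)   — eliminate →
≡ ¬¬A ∨ ¬C ∨ ¬(¬B → D) ∨ ¬C   — eliminate →
≡ ¬¬A ∨ ¬C ∨ ¬(¬¬B ∨ D) ∨ ¬C   — eliminate →
≡ A ∨ ¬C ∨ ¬(¬¬B ∨ D) ∨ ¬C   — double negation
≡ A ∨ ¬C ∨ (¬¬¬B ∧ ¬D) ∨ ¬C   — De Morgan
≡ A ∨ ¬C ∨ (¬B ∧ ¬D) ∨ ¬C   — double negation
≡ A ∨ ¬C ∨ (¬B ∧ ¬D)   — simplify

A ∨ ¬C ∨ (¬B ∧ ¬D)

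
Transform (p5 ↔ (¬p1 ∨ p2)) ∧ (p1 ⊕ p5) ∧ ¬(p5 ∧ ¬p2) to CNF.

(p1 ∨ p5) ∧ (¬p2 ∨ p5) ∧ (¬p1 ∨ ¬p5) ∧ (¬p5 ∨ p2)

(p5 ↔ (¬p1 ∨ p2)) ∧ (p1 ⊕ p5) ∧ ¬(p5 ∧ ¬p2)
⇔ (p5 → (¬p1 ∨ p2)) ∧ ((¬p1 ∨ p2) → p5) ∧ (p1 ⊕ p5) ∧ ¬(p5 ∧ ¬p2)   [eliminate ↔]
⇔ (¬p5 ∨ ¬p1 ∨ p2) ∧ ((¬p1 ∨ p2) → p5) ∧ (p1 ⊕ p5) ∧ ¬(p5 ∧ ¬p2)   [eliminate →]
⇔ (¬p5 ∨ ¬p1 ∨ p2) ∧ (¬(¬p1 ∨ p2) ∨ p5) ∧ (p1 ⊕ p5) ∧ ¬(p5 ∧ ¬p2)   [eliminate →]
⇔ (¬p5 ∨ ¬p1 ∨ p2) ∧ (¬(¬p1 ∨ p2) ∨ p5) ∧ (p1 ∨ p5) ∧ ¬(p1 ∧ p5) ∧ ¬(p5 ∧ ¬p2)   [expand ⊕]
⇔ (¬p5 ∨ ¬p1 ∨ p2) ∧ ((¬¬p1 ∧ ¬p2) ∨ p5) ∧ (p1 ∨ p5) ∧ ¬(p1 ∧ p5) ∧ ¬(p5 ∧ ¬p2)   [De Morgan]
⇔ (¬p5 ∨ ¬p1 ∨ p2) ∧ ((p1 ∧ ¬p2) ∨ p5) ∧ (p1 ∨ p5) ∧ ¬(p1 ∧ p5) ∧ ¬(p5 ∧ ¬p2)   [double negation]
⇔ (¬p5 ∨ ¬p1 ∨ p2) ∧ ((p1 ∧ ¬p2) ∨ p5) ∧ (p1 ∨ p5) ∧ (¬p1 ∨ ¬p5) ∧ ¬(p5 ∧ ¬p2)   [De Morgan]
⇔ (¬p5 ∨ ¬p1 ∨ p2) ∧ ((p1 ∧ ¬p2) ∨ p5) ∧ (p1 ∨ p5) ∧ (¬p1 ∨ ¬p5) ∧ (¬p5 ∨ ¬¬p2)   [De Morgan]
⇔ (¬p5 ∨ ¬p1 ∨ p2) ∧ ((p1 ∧ ¬p2) ∨ p5) ∧ (p1 ∨ p5) ∧ (¬p1 ∨ ¬p5) ∧ (¬p5 ∨ p2)   [double negation]
⇔ (¬p5 ∨ ¬p1 ∨ p2) ∧ (p1 ∨ p5) ∧ (¬p2 ∨ p5) ∧ (p1 ∨ p5) ∧ (¬p1 ∨ ¬p5) ∧ (¬p5 ∨ p2)   [distribute ∨ over ∧]
⇔ (p1 ∨ p5) ∧ (¬p2 ∨ p5) ∧ (¬p1 ∨ ¬p5) ∧ (¬p5 ∨ p2)   [simplify]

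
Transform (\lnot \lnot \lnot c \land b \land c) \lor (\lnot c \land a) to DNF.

(\lnot \lnot \lnot c \land b \land c) \lor (\lnot c \land a)
= (\lnot c \land b \land c) \lor (\lnot c \land a)   — double negation
= \lnot c \land a   — simplify

\lnot c \land a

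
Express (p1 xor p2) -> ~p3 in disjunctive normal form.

(p1 xor p2) -> ~p3
≡ ~(p1 xor p2) | ~p3   [eliminate ->]
≡ ~((p1 & ~p2) | (~p1 & p2)) | ~p3   [expand xor]
≡ (~(p1 & ~p2) & ~(~p1 & p2)) | ~p3   [De Morgan]
≡ ((~p1 | ~~p2) & ~(~p1 & p2)) | ~p3   [De Morgan]
≡ ((~p1 | p2) & ~(~p1 & p2)) | ~p3   [double negation]
≡ ((~p1 | p2) & (~~p1 | ~p2)) | ~p3   [De Morgan]
≡ ((~p1 | p2) & (p1 | ~p2)) | ~p3   [double negation]
≡ (~p1 & p1) | (~p1 & ~p2) | (p2 & p1) | (p2 & ~p2) | ~p3   [distribute & over |]
≡ (~p1 & ~p2) | (p2 & p1) | ~p3   [simplify]

(~p1 & ~p2) | (p2 & p1) | ~p3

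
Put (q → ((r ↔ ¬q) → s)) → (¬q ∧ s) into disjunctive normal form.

(q → ((r ↔ ¬q) → s)) → (¬q ∧ s)
⇔ ¬(q → ((r ↔ ¬q) → s)) ∨ (¬q ∧ s)   [eliminate →]
⇔ ¬(¬q ∨ ((r ↔ ¬q) → s)) ∨ (¬q ∧ s)   [eliminate →]
⇔ ¬(¬q ∨ ¬(r ↔ ¬q) ∨ s) ∨ (¬q ∧ s)   [eliminate →]
⇔ ¬(¬q ∨ ¬((r → ¬q) ∧ (¬q → r)) ∨ s) ∨ (¬q ∧ s)   [eliminate ↔]
⇔ ¬(¬q ∨ ¬((¬r ∨ ¬q) ∧ (¬q → r)) ∨ s) ∨ (¬q ∧ s)   [eliminate →]
⇔ ¬(¬q ∨ ¬((¬r ∨ ¬q) ∧ (¬¬q ∨ r)) ∨ s) ∨ (¬q ∧ s)   [eliminate →]
⇔ (¬¬q ∧ ¬¬((¬r ∨ ¬q) ∧ (¬¬q ∨ r)) ∧ ¬s) ∨ (¬q ∧ s)   [De Morgan]
⇔ (q ∧ ¬¬((¬r ∨ ¬q) ∧ (¬¬q ∨ r)) ∧ ¬s) ∨ (¬q ∧ s)   [double negation]
⇔ (q ∧ (¬r ∨ ¬q) ∧ (¬¬q ∨ r) ∧ ¬s) ∨ (¬q ∧ s)   [double negation]
⇔ (q ∧ (¬r ∨ ¬q) ∧ (q ∨ r) ∧ ¬s) ∨ (¬q ∧ s)   [double negation]
⇔ (q ∧ ¬r ∧ q ∧ ¬s) ∨ (q ∧ ¬r ∧ r ∧ ¬s) ∨ (q ∧ ¬q ∧ q ∧ ¬s) ∨ (q ∧ ¬q ∧ r ∧ ¬s) ∨ (¬q ∧ s)   [distribute ∧ over ∨]
⇔ (q ∧ ¬r ∧ ¬s) ∨ (¬q ∧ s)   [simplify]

(q ∧ ¬r ∧ ¬s) ∨ (¬q ∧ s)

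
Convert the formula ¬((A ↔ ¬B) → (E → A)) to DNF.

¬A ∧ B ∧ E

¬((A ↔ ¬B) → (E → A))
≡ ¬(¬(A ↔ ¬B) ∨ (E → A))   — eliminate →
≡ ¬(¬((A → ¬B) ∧ (¬B → A)) ∨ (E → A))   — eliminate ↔
≡ ¬(¬((¬A ∨ ¬B) ∧ (¬B → A)) ∨ (E → A))   — eliminate →
≡ ¬(¬((¬A ∨ ¬B) ∧ (¬¬B ∨ A)) ∨ (E → A))   — eliminate →
≡ ¬(¬((¬A ∨ ¬B) ∧ (¬¬B ∨ A)) ∨ ¬E ∨ A)   — eliminate →
≡ ¬¬((¬A ∨ ¬B) ∧ (¬¬B ∨ A)) ∧ ¬¬E ∧ ¬A   — De Morgan
≡ (¬A ∨ ¬B) ∧ (¬¬B ∨ A) ∧ ¬¬E ∧ ¬A   — double negation
≡ (¬A ∨ ¬B) ∧ (B ∨ A) ∧ ¬¬E ∧ ¬A   — double negation
≡ (¬A ∨ ¬B) ∧ (B ∨ A) ∧ E ∧ ¬A   — double negation
≡ (¬A ∧ B ∧ E ∧ ¬A) ∨ (¬A ∧ A ∧ E ∧ ¬A) ∨ (¬B ∧ B ∧ E ∧ ¬A) ∨ (¬B ∧ A ∧ E ∧ ¬A)   — distribute ∧ over ∨
≡ ¬A ∧ B ∧ E   — simplify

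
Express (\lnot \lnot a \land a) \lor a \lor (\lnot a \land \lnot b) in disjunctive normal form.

a \lor (\lnot a \land \lnot b)

(\lnot \lnot a \land a) \lor a \lor (\lnot a \land \lnot b)
⇔ (a \land a) \lor a \lor (\lnot a \land \lnot b)   [double negation]
⇔ a \lor (\lnot a \land \lnot b)   [simplify]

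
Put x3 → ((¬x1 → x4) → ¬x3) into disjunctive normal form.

x3 → ((¬x1 → x4) → ¬x3)
= ¬x3 ∨ ((¬x1 → x4) → ¬x3)   (eliminate →)
= ¬x3 ∨ ¬(¬x1 → x4) ∨ ¬x3   (eliminate →)
= ¬x3 ∨ ¬(¬¬x1 ∨ x4) ∨ ¬x3   (eliminate →)
= ¬x3 ∨ ¬¬¬x1 ∧ ¬x4 ∨ ¬x3   (De Morgan)
= ¬x3 ∨ ¬x1 ∧ ¬x4 ∨ ¬x3   (double negation)
= ¬x3 ∨ ¬x1 ∧ ¬x4   (simplify)

¬x3 ∨ ¬x1 ∧ ¬x4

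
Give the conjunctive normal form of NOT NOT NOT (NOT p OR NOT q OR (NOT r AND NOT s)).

p AND q AND (r OR s)

NOT NOT NOT (NOT p OR NOT q OR (NOT r AND NOT s))
⇔ NOT (NOT p OR NOT q OR (NOT r AND NOT s))   [double negation]
⇔ NOT NOT p AND NOT NOT q AND NOT (NOT r AND NOT s)   [De Morgan]
⇔ p AND NOT NOT q AND NOT (NOT r AND NOT s)   [double negation]
⇔ p AND q AND NOT (NOT r AND NOT s)   [double negation]
⇔ p AND q AND (NOT NOT r OR NOT NOT s)   [De Morgan]
⇔ p AND q AND (r OR NOT NOT s)   [double negation]
⇔ p AND q AND (r OR s)   [double negation]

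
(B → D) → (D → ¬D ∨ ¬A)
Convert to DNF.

(B → D) → (D → ¬D ∨ ¬A)
= ¬(B → D) ∨ (D → ¬D ∨ ¬A)
= ¬(¬B ∨ D) ∨ (D → ¬D ∨ ¬A)
= ¬(¬B ∨ D) ∨ ¬D ∨ ¬D ∨ ¬A
= ¬¬B ∧ ¬D ∨ ¬D ∨ ¬D ∨ ¬A
= B ∧ ¬D ∨ ¬D ∨ ¬D ∨ ¬A
= ¬D ∨ ¬A

¬D ∨ ¬A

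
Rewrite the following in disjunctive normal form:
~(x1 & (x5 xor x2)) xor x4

~(x1 & (x5 xor x2)) xor x4
⇔ (~(x1 & (x5 xor x2)) & ~x4) | (~~(x1 & (x5 xor x2)) & x4)   [expand xor]
⇔ (~(x1 & ((x5 & ~x2) | (~x5 & x2))) & ~x4) | (~~(x1 & (x5 xor x2)) & x4)   [expand xor]
⇔ (~(x1 & ((x5 & ~x2) | (~x5 & x2))) & ~x4) | (~~(x1 & ((x5 & ~x2) | (~x5 & x2))) & x4)   [expand xor]
⇔ ((~x1 | ~((x5 & ~x2) | (~x5 & x2))) & ~x4) | (~~(x1 & ((x5 & ~x2) | (~x5 & x2))) & x4)   [De Morgan]
⇔ ((~x1 | (~(x5 & ~x2) & ~(~x5 & x2))) & ~x4) | (~~(x1 & ((x5 & ~x2) | (~x5 & x2))) & x4)   [De Morgan]
⇔ ((~x1 | ((~x5 | ~~x2) & ~(~x5 & x2))) & ~x4) | (~~(x1 & ((x5 & ~x2) | (~x5 & x2))) & x4)   [De Morgan]
⇔ ((~x1 | ((~x5 | x2) & ~(~x5 & x2))) & ~x4) | (~~(x1 & ((x5 & ~x2) | (~x5 & x2))) & x4)   [double negation]
⇔ ((~x1 | ((~x5 | x2) & (~~x5 | ~x2))) & ~x4) | (~~(x1 & ((x5 & ~x2) | (~x5 & x2))) & x4)   [De Morgan]
⇔ ((~x1 | ((~x5 | x2) & (x5 | ~x2))) & ~x4) | (~~(x1 & ((x5 & ~x2) | (~x5 & x2))) & x4)   [double negation]
⇔ ((~x1 | ((~x5 | x2) & (x5 | ~x2))) & ~x4) | (x1 & ((x5 & ~x2) | (~x5 & x2)) & x4)   [double negation]
⇔ (~x1 & ~x4) | (~x5 & x5 & ~x4) | (~x5 & ~x2 & ~x4) | (x2 & x5 & ~x4) | (x2 & ~x2 & ~x4) | (x1 & x5 & ~x2 & x4) | (x1 & ~x5 & x2 & x4)   [distribute & over |]
⇔ (~x1 & ~x4) | (~x5 & ~x2 & ~x4) | (x2 & x5 & ~x4) | (x1 & x5 & ~x2 & x4) | (x1 & ~x5 & x2 & x4)   [simplify]

(~x1 & ~x4) | (~x5 & ~x2 & ~x4) | (x2 & x5 & ~x4) | (x1 & x5 & ~x2 & x4) | (x1 & ~x5 & x2 & x4)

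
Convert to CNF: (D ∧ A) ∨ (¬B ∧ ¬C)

(D ∧ A) ∨ (¬B ∧ ¬C)
⇔ (D ∨ ¬B) ∧ (D ∨ ¬C) ∧ (A ∨ ¬B) ∧ (A ∨ ¬C)   [distribute ∨ over ∧]

(D ∨ ¬B) ∧ (D ∨ ¬C) ∧ (A ∨ ¬B) ∧ (A ∨ ¬C)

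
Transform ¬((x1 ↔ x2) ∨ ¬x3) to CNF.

¬((x1 ↔ x2) ∨ ¬x3)
≡ ¬((x1 → x2) ∧ (x2 → x1) ∨ ¬x3)   [eliminate ↔]
≡ ¬((¬x1 ∨ x2) ∧ (x2 → x1) ∨ ¬x3)   [eliminate →]
≡ ¬((¬x1 ∨ x2) ∧ (¬x2 ∨ x1) ∨ ¬x3)   [eliminate →]
≡ ¬((¬x1 ∨ x2) ∧ (¬x2 ∨ x1)) ∧ ¬¬x3   [De Morgan]
≡ (¬(¬x1 ∨ x2) ∨ ¬(¬x2 ∨ x1)) ∧ ¬¬x3   [De Morgan]
≡ (¬¬x1 ∧ ¬x2 ∨ ¬(¬x2 ∨ x1)) ∧ ¬¬x3   [De Morgan]
≡ (x1 ∧ ¬x2 ∨ ¬(¬x2 ∨ x1)) ∧ ¬¬x3   [double negation]
≡ (x1 ∧ ¬x2 ∨ ¬¬x2 ∧ ¬x1) ∧ ¬¬x3   [De Morgan]
≡ (x1 ∧ ¬x2 ∨ x2 ∧ ¬x1) ∧ ¬¬x3   [double negation]
≡ (x1 ∧ ¬x2 ∨ x2 ∧ ¬x1) ∧ x3   [double negation]
≡ (x1 ∨ x2) ∧ (x1 ∨ ¬x1) ∧ (¬x2 ∨ x2) ∧ (¬x2 ∨ ¬x1) ∧ x3   [distribute ∨ over ∧]
≡ (x1 ∨ x2) ∧ (¬x2 ∨ ¬x1) ∧ x3   [simplify]

(x1 ∨ x2) ∧ (¬x2 ∨ ¬x1) ∧ x3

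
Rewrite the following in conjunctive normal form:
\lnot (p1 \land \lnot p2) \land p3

\lnot (p1 \land \lnot p2) \land p3
⇔ (\lnot p1 \lor \lnot \lnot p2) \land p3   [De Morgan]
⇔ (\lnot p1 \lor p2) \land p3   [double negation]

(\lnot p1 \lor p2) \land p3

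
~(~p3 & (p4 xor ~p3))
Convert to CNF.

~(~p3 & (p4 xor ~p3))
≡ ~(~p3 & (p4 | ~p3) & ~(p4 & ~p3))
≡ ~~p3 | ~(p4 | ~p3) | ~~(p4 & ~p3)
≡ p3 | ~(p4 | ~p3) | ~~(p4 & ~p3)
≡ p3 | (~p4 & ~~p3) | ~~(p4 & ~p3)
≡ p3 | (~p4 & p3) | ~~(p4 & ~p3)
≡ p3 | (~p4 & p3) | (p4 & ~p3)
≡ (p3 | ~p4 | p4) & (p3 | ~p4 | ~p3) & (p3 | p3 | p4) & (p3 | p3 | ~p3)
≡ p3 | p4

p3 | p4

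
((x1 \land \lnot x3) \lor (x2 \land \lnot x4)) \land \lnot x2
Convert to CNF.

((x1 \land \lnot x3) \lor (x2 \land \lnot x4)) \land \lnot x2
= (x1 \lor x2) \land (x1 \lor \lnot x4) \land (\lnot x3 \lor x2) \land (\lnot x3 \lor \lnot x4) \land \lnot x2   [distribute \lor over \land]

(x1 \lor x2) \land (x1 \lor \lnot x4) \land (\lnot x3 \lor x2) \land (\lnot x3 \lor \lnot x4) \land \lnot x2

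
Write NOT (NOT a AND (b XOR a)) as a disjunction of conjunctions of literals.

NOT (NOT a AND (b XOR a))
≡ NOT (NOT a AND ((b AND NOT a) OR (NOT b AND a)))   — expand XOR
≡ NOT NOT a OR NOT ((b AND NOT a) OR (NOT b AND a))   — De Morgan
≡ a OR NOT ((b AND NOT a) OR (NOT b AND a))   — double negation
≡ a OR (NOT (b AND NOT a) AND NOT (NOT b AND a))   — De Morgan
≡ a OR ((NOT b OR NOT NOT a) AND NOT (NOT b AND a))   — De Morgan
≡ a OR ((NOT b OR a) AND NOT (NOT b AND a))   — double negation
≡ a OR ((NOT b OR a) AND (NOT NOT b OR NOT a))   — De Morgan
≡ a OR ((NOT b OR a) AND (b OR NOT a))   — double negation
≡ a OR (NOT b AND b) OR (NOT b AND NOT a) OR (a AND b) OR (a AND NOT a)   — distribute AND over OR
≡ a OR (NOT b AND NOT a)   — simplify

a OR (NOT b AND NOT a)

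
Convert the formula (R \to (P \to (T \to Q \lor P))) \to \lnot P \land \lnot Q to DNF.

\lnot P \land \lnot Q

(R \to (P \to (T \to Q \lor P))) \to \lnot P \land \lnot Q
= \lnot (R \to (P \to (T \to Q \lor P))) \lor \lnot P \land \lnot Q   (eliminate \to)
= \lnot (\lnot R \lor (P \to (T \to Q \lor P))) \lor \lnot P \land \lnot Q   (eliminate \to)
= \lnot (\lnot R \lor \lnot P \lor (T \to Q \lor P)) \lor \lnot P \land \lnot Q   (eliminate \to)
= \lnot (\lnot R \lor \lnot P \lor \lnot T \lor Q \lor P) \lor \lnot P \land \lnot Q   (eliminate \to)
= \lnot \lnot R \land \lnot \lnot P \land \lnot \lnot T \land \lnot Q \land \lnot P \lor \lnot P \land \lnot Q   (De Morgan)
= R \land \lnot \lnot P \land \lnot \lnot T \land \lnot Q \land \lnot P \lor \lnot P \land \lnot Q   (double negation)
= R \land P \land \lnot \lnot T \land \lnot Q \land \lnot P \lor \lnot P \land \lnot Q   (double negation)
= R \land P \land T \land \lnot Q \land \lnot P \lor \lnot P \land \lnot Q   (double negation)
= \lnot P \land \lnot Q   (simplify)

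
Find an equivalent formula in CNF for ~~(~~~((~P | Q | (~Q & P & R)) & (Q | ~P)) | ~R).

~~(~~~((~P | Q | (~Q & P & R)) & (Q | ~P)) | ~R)
= ~~~((~P | Q | (~Q & P & R)) & (Q | ~P)) | ~R   — double negation
= ~((~P | Q | (~Q & P & R)) & (Q | ~P)) | ~R   — double negation
= ~(~P | Q | (~Q & P & R)) | ~(Q | ~P) | ~R   — De Morgan
= (~~P & ~Q & ~(~Q & P & R)) | ~(Q | ~P) | ~R   — De Morgan
= (P & ~Q & ~(~Q & P & R)) | ~(Q | ~P) | ~R   — double negation
= (P & ~Q & (~~Q | ~P | ~R)) | ~(Q | ~P) | ~R   — De Morgan
= (P & ~Q & (Q | ~P | ~R)) | ~(Q | ~P) | ~R   — double negation
= (P & ~Q & (Q | ~P | ~R)) | (~Q & ~~P) | ~R   — De Morgan
= (P & ~Q & (Q | ~P | ~R)) | (~Q & P) | ~R   — double negation
= (P | ~Q | ~R) & (P | P | ~R) & (~Q | ~Q | ~R) & (~Q | P | ~R) & (Q | ~P | ~R | ~Q | ~R) & (Q | ~P | ~R | P | ~R)   — distribute | over &
= (P | ~R) & (~Q | ~R)   — simplify

(P | ~R) & (~Q | ~R)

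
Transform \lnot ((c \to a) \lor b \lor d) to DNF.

c \land \lnot a \land \lnot b \land \lnot d

\lnot ((c \to a) \lor b \lor d)
⇔ \lnot (\lnot c \lor a \lor b \lor d)   — eliminate \to
⇔ \lnot \lnot c \land \lnot a \land \lnot b \land \lnot d   — De Morgan
⇔ c \land \lnot a \land \lnot b \land \lnot d   — double negation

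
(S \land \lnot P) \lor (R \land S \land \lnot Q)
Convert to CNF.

(S \land \lnot P) \lor (R \land S \land \lnot Q)
≡ (S \lor R) \land (S \lor S) \land (S \lor \lnot Q) \land (\lnot P \lor R) \land (\lnot P \lor S) \land (\lnot P \lor \lnot Q)
≡ S \land (\lnot P \lor R) \land (\lnot P \lor \lnot Q)

S \land (\lnot P \lor R) \land (\lnot P \lor \lnot Q)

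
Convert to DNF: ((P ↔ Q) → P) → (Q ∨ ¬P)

((P ↔ Q) → P) → (Q ∨ ¬P)
= ¬((P ↔ Q) → P) ∨ Q ∨ ¬P
= ¬(¬(P ↔ Q) ∨ P) ∨ Q ∨ ¬P
= ¬(¬((P → Q) ∧ (Q → P)) ∨ P) ∨ Q ∨ ¬P
= ¬(¬((¬P ∨ Q) ∧ (Q → P)) ∨ P) ∨ Q ∨ ¬P
= ¬(¬((¬P ∨ Q) ∧ (¬Q ∨ P)) ∨ P) ∨ Q ∨ ¬P
= (¬¬((¬P ∨ Q) ∧ (¬Q ∨ P)) ∧ ¬P) ∨ Q ∨ ¬P
= ((¬P ∨ Q) ∧ (¬Q ∨ P) ∧ ¬P) ∨ Q ∨ ¬P
= (¬P ∧ ¬Q ∧ ¬P) ∨ (¬P ∧ P ∧ ¬P) ∨ (Q ∧ ¬Q ∧ ¬P) ∨ (Q ∧ P ∧ ¬P) ∨ Q ∨ ¬P
= Q ∨ ¬P

Q ∨ ¬P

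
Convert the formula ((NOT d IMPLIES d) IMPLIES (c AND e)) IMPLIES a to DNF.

(d AND NOT c) OR (d AND NOT e) OR a

((NOT d IMPLIES d) IMPLIES (c AND e)) IMPLIES a
= NOT ((NOT d IMPLIES d) IMPLIES (c AND e)) OR a   [eliminate IMPLIES]
= NOT (NOT (NOT d IMPLIES d) OR (c AND e)) OR a   [eliminate IMPLIES]
= NOT (NOT (NOT NOT d OR d) OR (c AND e)) OR a   [eliminate IMPLIES]
= (NOT NOT (NOT NOT d OR d) AND NOT (c AND e)) OR a   [De Morgan]
= ((NOT NOT d OR d) AND NOT (c AND e)) OR a   [double negation]
= ((d OR d) AND NOT (c AND e)) OR a   [double negation]
= ((d OR d) AND (NOT c OR NOT e)) OR a   [De Morgan]
= (d AND NOT c) OR (d AND NOT e) OR (d AND NOT c) OR (d AND NOT e) OR a   [distribute AND over OR]
= (d AND NOT c) OR (d AND NOT e) OR a   [simplify]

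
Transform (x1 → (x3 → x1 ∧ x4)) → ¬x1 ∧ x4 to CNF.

(x1 → (x3 → x1 ∧ x4)) → ¬x1 ∧ x4
≡ ¬(x1 → (x3 → x1 ∧ x4)) ∨ ¬x1 ∧ x4   (eliminate →)
≡ ¬(¬x1 ∨ (x3 → x1 ∧ x4)) ∨ ¬x1 ∧ x4   (eliminate →)
≡ ¬(¬x1 ∨ ¬x3 ∨ x1 ∧ x4) ∨ ¬x1 ∧ x4   (eliminate →)
≡ ¬¬x1 ∧ ¬¬x3 ∧ ¬(x1 ∧ x4) ∨ ¬x1 ∧ x4   (De Morgan)
≡ x1 ∧ ¬¬x3 ∧ ¬(x1 ∧ x4) ∨ ¬x1 ∧ x4   (double negation)
≡ x1 ∧ x3 ∧ ¬(x1 ∧ x4) ∨ ¬x1 ∧ x4   (double negation)
≡ x1 ∧ x3 ∧ (¬x1 ∨ ¬x4) ∨ ¬x1 ∧ x4   (De Morgan)
≡ (x1 ∨ ¬x1) ∧ (x1 ∨ x4) ∧ (x3 ∨ ¬x1) ∧ (x3 ∨ x4) ∧ (¬x1 ∨ ¬x4 ∨ ¬x1) ∧ (¬x1 ∨ ¬x4 ∨ x4)   (distribute ∨ over ∧)
≡ (x1 ∨ x4) ∧ (x3 ∨ ¬x1) ∧ (x3 ∨ x4) ∧ (¬x1 ∨ ¬x4)   (simplify)

(x1 ∨ x4) ∧ (x3 ∨ ¬x1) ∧ (x3 ∨ x4) ∧ (¬x1 ∨ ¬x4)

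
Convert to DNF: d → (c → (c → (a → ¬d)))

¬d ∨ ¬c ∨ ¬a

d → (c → (c → (a → ¬d)))
⇔ ¬d ∨ (c → (c → (a → ¬d)))
⇔ ¬d ∨ ¬c ∨ (c → (a → ¬d))
⇔ ¬d ∨ ¬c ∨ ¬c ∨ (a → ¬d)
⇔ ¬d ∨ ¬c ∨ ¬c ∨ ¬a ∨ ¬d
⇔ ¬d ∨ ¬c ∨ ¬a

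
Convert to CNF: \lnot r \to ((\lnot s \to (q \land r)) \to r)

r \lor \lnot s

\lnot r \to ((\lnot s \to (q \land r)) \to r)
= \lnot \lnot r \lor ((\lnot s \to (q \land r)) \to r)
= \lnot \lnot r \lor \lnot (\lnot s \to (q \land r)) \lor r
= \lnot \lnot r \lor \lnot (\lnot \lnot s \lor (q \land r)) \lor r
= r \lor \lnot (\lnot \lnot s \lor (q \land r)) \lor r
= r \lor (\lnot \lnot \lnot s \land \lnot (q \land r)) \lor r
= r \lor (\lnot s \land \lnot (q \land r)) \lor r
= r \lor (\lnot s \land (\lnot q \lor \lnot r)) \lor r
= (r \lor \lnot s \lor r) \land (r \lor \lnot q \lor \lnot r \lor r)
= r \lor \lnot s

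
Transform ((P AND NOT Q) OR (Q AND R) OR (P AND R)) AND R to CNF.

((P AND NOT Q) OR (Q AND R) OR (P AND R)) AND R
≡ (P OR Q OR P) AND (P OR Q OR R) AND (P OR R OR P) AND (P OR R OR R) AND (NOT Q OR Q OR P) AND (NOT Q OR Q OR R) AND (NOT Q OR R OR P) AND (NOT Q OR R OR R) AND R   [distribute OR over AND]
≡ (P OR Q) AND R   [simplify]

(P OR Q) AND R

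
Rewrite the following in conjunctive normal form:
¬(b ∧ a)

¬(b ∧ a)
= ¬b ∨ ¬a   (De Morgan)

¬b ∨ ¬a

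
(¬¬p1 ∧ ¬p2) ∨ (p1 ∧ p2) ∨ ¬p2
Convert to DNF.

(p1 ∧ p2) ∨ ¬p2

(¬¬p1 ∧ ¬p2) ∨ (p1 ∧ p2) ∨ ¬p2
⇔ (p1 ∧ ¬p2) ∨ (p1 ∧ p2) ∨ ¬p2   [double negation]
⇔ (p1 ∧ p2) ∨ ¬p2   [simplify]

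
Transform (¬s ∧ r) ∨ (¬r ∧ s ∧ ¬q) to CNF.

(¬s ∨ ¬r) ∧ (¬s ∨ ¬q) ∧ (r ∨ s) ∧ (r ∨ ¬q)

(¬s ∧ r) ∨ (¬r ∧ s ∧ ¬q)
⇔ (¬s ∨ ¬r) ∧ (¬s ∨ s) ∧ (¬s ∨ ¬q) ∧ (r ∨ ¬r) ∧ (r ∨ s) ∧ (r ∨ ¬q)   [distribute ∨ over ∧]
⇔ (¬s ∨ ¬r) ∧ (¬s ∨ ¬q) ∧ (r ∨ s) ∧ (r ∨ ¬q)   [simplify]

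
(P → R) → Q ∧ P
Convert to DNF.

P ∧ ¬R ∨ Q ∧ P

(P → R) → Q ∧ P
≡ ¬(P → R) ∨ Q ∧ P   (eliminate →)
≡ ¬(¬P ∨ R) ∨ Q ∧ P   (eliminate →)
≡ ¬¬P ∧ ¬R ∨ Q ∧ P   (De Morgan)
≡ P ∧ ¬R ∨ Q ∧ P   (double negation)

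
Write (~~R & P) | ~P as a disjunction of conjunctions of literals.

(~~R & P) | ~P
≡ (R & P) | ~P   — double negation

(R & P) | ~P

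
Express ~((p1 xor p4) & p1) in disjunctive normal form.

~((p1 xor p4) & p1)
≡ ~(((p1 & ~p4) | (~p1 & p4)) & p1)
≡ ~((p1 & ~p4) | (~p1 & p4)) | ~p1
≡ (~(p1 & ~p4) & ~(~p1 & p4)) | ~p1
≡ ((~p1 | ~~p4) & ~(~p1 & p4)) | ~p1
≡ ((~p1 | p4) & ~(~p1 & p4)) | ~p1
≡ ((~p1 | p4) & (~~p1 | ~p4)) | ~p1
≡ ((~p1 | p4) & (p1 | ~p4)) | ~p1
≡ (~p1 & p1) | (~p1 & ~p4) | (p4 & p1) | (p4 & ~p4) | ~p1
≡ (p4 & p1) | ~p1

(p4 & p1) | ~p1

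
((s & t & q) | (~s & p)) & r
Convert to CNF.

((s & t & q) | (~s & p)) & r
⇔ (s | ~s) & (s | p) & (t | ~s) & (t | p) & (q | ~s) & (q | p) & r
⇔ (s | p) & (t | ~s) & (t | p) & (q | ~s) & (q | p) & r

(s | p) & (t | ~s) & (t | p) & (q | ~s) & (q | p) & r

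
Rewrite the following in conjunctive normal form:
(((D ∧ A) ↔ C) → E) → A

(¬C ∨ A) ∧ (¬E ∨ A)

(((D ∧ A) ↔ C) → E) → A
≡ ¬(((D ∧ A) ↔ C) → E) ∨ A   [eliminate →]
≡ ¬(¬((D ∧ A) ↔ C) ∨ E) ∨ A   [eliminate →]
≡ ¬(¬(((D ∧ A) → C) ∧ (C → (D ∧ A))) ∨ E) ∨ A   [eliminate ↔]
≡ ¬(¬((¬(D ∧ A) ∨ C) ∧ (C → (D ∧ A))) ∨ E) ∨ A   [eliminate →]
≡ ¬(¬((¬(D ∧ A) ∨ C) ∧ (¬C ∨ (D ∧ A))) ∨ E) ∨ A   [eliminate →]
≡ (¬¬((¬(D ∧ A) ∨ C) ∧ (¬C ∨ (D ∧ A))) ∧ ¬E) ∨ A   [De Morgan]
≡ ((¬(D ∧ A) ∨ C) ∧ (¬C ∨ (D ∧ A)) ∧ ¬E) ∨ A   [double negation]
≡ ((¬D ∨ ¬A ∨ C) ∧ (¬C ∨ (D ∧ A)) ∧ ¬E) ∨ A   [De Morgan]
≡ (¬D ∨ ¬A ∨ C ∨ A) ∧ (¬C ∨ D ∨ A) ∧ (¬C ∨ A ∨ A) ∧ (¬E ∨ A)   [distribute ∨ over ∧]
≡ (¬C ∨ A) ∧ (¬E ∨ A)   [simplify]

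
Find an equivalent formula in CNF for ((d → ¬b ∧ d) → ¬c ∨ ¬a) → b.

(c ∨ b) ∧ (a ∨ b)

((d → ¬b ∧ d) → ¬c ∨ ¬a) → b
⇔ ¬((d → ¬b ∧ d) → ¬c ∨ ¬a) ∨ b   [eliminate →]
⇔ ¬(¬(d → ¬b ∧ d) ∨ ¬c ∨ ¬a) ∨ b   [eliminate →]
⇔ ¬(¬(¬d ∨ ¬b ∧ d) ∨ ¬c ∨ ¬a) ∨ b   [eliminate →]
⇔ ¬¬(¬d ∨ ¬b ∧ d) ∧ ¬¬c ∧ ¬¬a ∨ b   [De Morgan]
⇔ (¬d ∨ ¬b ∧ d) ∧ ¬¬c ∧ ¬¬a ∨ b   [double negation]
⇔ (¬d ∨ ¬b ∧ d) ∧ c ∧ ¬¬a ∨ b   [double negation]
⇔ (¬d ∨ ¬b ∧ d) ∧ c ∧ a ∨ b   [double negation]
⇔ (¬d ∨ ¬b ∨ b) ∧ (¬d ∨ d ∨ b) ∧ (c ∨ b) ∧ (a ∨ b)   [distribute ∨ over ∧]
⇔ (c ∨ b) ∧ (a ∨ b)   [simplify]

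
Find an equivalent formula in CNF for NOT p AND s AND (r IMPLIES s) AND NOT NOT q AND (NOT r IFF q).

NOT p AND s AND q AND (NOT q OR NOT r)

NOT p AND s AND (r IMPLIES s) AND NOT NOT q AND (NOT r IFF q)
≡ NOT p AND s AND (NOT r OR s) AND NOT NOT q AND (NOT r IFF q)   [eliminate IMPLIES]
≡ NOT p AND s AND (NOT r OR s) AND NOT NOT q AND (NOT r IMPLIES q) AND (q IMPLIES NOT r)   [eliminate IFF]
≡ NOT p AND s AND (NOT r OR s) AND NOT NOT q AND (NOT NOT r OR q) AND (q IMPLIES NOT r)   [eliminate IMPLIES]
≡ NOT p AND s AND (NOT r OR s) AND NOT NOT q AND (NOT NOT r OR q) AND (NOT q OR NOT r)   [eliminate IMPLIES]
≡ NOT p AND s AND (NOT r OR s) AND q AND (NOT NOT r OR q) AND (NOT q OR NOT r)   [double negation]
≡ NOT p AND s AND (NOT r OR s) AND q AND (r OR q) AND (NOT q OR NOT r)   [double negation]
≡ NOT p AND s AND q AND (NOT q OR NOT r)   [simplify]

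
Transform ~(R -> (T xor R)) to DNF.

R & T

~(R -> (T xor R))
≡ ~(~R | (T xor R))   [eliminate ->]
≡ ~(~R | (T & ~R) | (~T & R))   [expand xor]
≡ ~~R & ~(T & ~R) & ~(~T & R)   [De Morgan]
≡ R & ~(T & ~R) & ~(~T & R)   [double negation]
≡ R & (~T | ~~R) & ~(~T & R)   [De Morgan]
≡ R & (~T | R) & ~(~T & R)   [double negation]
≡ R & (~T | R) & (~~T | ~R)   [De Morgan]
≡ R & (~T | R) & (T | ~R)   [double negation]
≡ (R & ~T & T) | (R & ~T & ~R) | (R & R & T) | (R & R & ~R)   [distribute & over |]
≡ R & T   [simplify]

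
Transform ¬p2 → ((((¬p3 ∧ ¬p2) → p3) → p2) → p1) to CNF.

p2 ∨ p3 ∨ p1

¬p2 → ((((¬p3 ∧ ¬p2) → p3) → p2) → p1)
⇔ ¬¬p2 ∨ ((((¬p3 ∧ ¬p2) → p3) → p2) → p1)
⇔ ¬¬p2 ∨ ¬(((¬p3 ∧ ¬p2) → p3) → p2) ∨ p1
⇔ ¬¬p2 ∨ ¬(¬((¬p3 ∧ ¬p2) → p3) ∨ p2) ∨ p1
⇔ ¬¬p2 ∨ ¬(¬(¬(¬p3 ∧ ¬p2) ∨ p3) ∨ p2) ∨ p1
⇔ p2 ∨ ¬(¬(¬(¬p3 ∧ ¬p2) ∨ p3) ∨ p2) ∨ p1
⇔ p2 ∨ (¬¬(¬(¬p3 ∧ ¬p2) ∨ p3) ∧ ¬p2) ∨ p1
⇔ p2 ∨ ((¬(¬p3 ∧ ¬p2) ∨ p3) ∧ ¬p2) ∨ p1
⇔ p2 ∨ ((¬¬p3 ∨ ¬¬p2 ∨ p3) ∧ ¬p2) ∨ p1
⇔ p2 ∨ ((p3 ∨ ¬¬p2 ∨ p3) ∧ ¬p2) ∨ p1
⇔ p2 ∨ ((p3 ∨ p2 ∨ p3) ∧ ¬p2) ∨ p1
⇔ (p2 ∨ p3 ∨ p2 ∨ p3 ∨ p1) ∧ (p2 ∨ ¬p2 ∨ p1)
⇔ p2 ∨ p3 ∨ p1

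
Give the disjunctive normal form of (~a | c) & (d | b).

(~a & d) | (~a & b) | (c & d) | (c & b)

(~a | c) & (d | b)
≡ (~a & d) | (~a & b) | (c & d) | (c & b)   [distribute & over |]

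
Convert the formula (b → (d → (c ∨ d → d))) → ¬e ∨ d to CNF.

d ∨ ¬e

(b → (d → (c ∨ d → d))) → ¬e ∨ d
⇔ ¬(b → (d → (c ∨ d → d))) ∨ ¬e ∨ d   [eliminate →]
⇔ ¬(¬b ∨ (d → (c ∨ d → d))) ∨ ¬e ∨ d   [eliminate →]
⇔ ¬(¬b ∨ ¬d ∨ (c ∨ d → d)) ∨ ¬e ∨ d   [eliminate →]
⇔ ¬(¬b ∨ ¬d ∨ ¬(c ∨ d) ∨ d) ∨ ¬e ∨ d   [eliminate →]
⇔ ¬¬b ∧ ¬¬d ∧ ¬¬(c ∨ d) ∧ ¬d ∨ ¬e ∨ d   [De Morgan]
⇔ b ∧ ¬¬d ∧ ¬¬(c ∨ d) ∧ ¬d ∨ ¬e ∨ d   [double negation]
⇔ b ∧ d ∧ ¬¬(c ∨ d) ∧ ¬d ∨ ¬e ∨ d   [double negation]
⇔ b ∧ d ∧ (c ∨ d) ∧ ¬d ∨ ¬e ∨ d   [double negation]
⇔ (b ∨ ¬e ∨ d) ∧ (d ∨ ¬e ∨ d) ∧ (c ∨ d ∨ ¬e ∨ d) ∧ (¬d ∨ ¬e ∨ d)   [distribute ∨ over ∧]
⇔ d ∨ ¬e   [simplify]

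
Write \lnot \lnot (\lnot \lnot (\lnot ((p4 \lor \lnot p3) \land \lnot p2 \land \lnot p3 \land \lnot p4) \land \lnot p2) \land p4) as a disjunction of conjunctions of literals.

p4 \land \lnot p2

\lnot \lnot (\lnot \lnot (\lnot ((p4 \lor \lnot p3) \land \lnot p2 \land \lnot p3 \land \lnot p4) \land \lnot p2) \land p4)
≡ \lnot \lnot (\lnot ((p4 \lor \lnot p3) \land \lnot p2 \land \lnot p3 \land \lnot p4) \land \lnot p2) \land p4   [double negation]
≡ \lnot ((p4 \lor \lnot p3) \land \lnot p2 \land \lnot p3 \land \lnot p4) \land \lnot p2 \land p4   [double negation]
≡ (\lnot (p4 \lor \lnot p3) \lor \lnot \lnot p2 \lor \lnot \lnot p3 \lor \lnot \lnot p4) \land \lnot p2 \land p4   [De Morgan]
≡ ((\lnot p4 \land \lnot \lnot p3) \lor \lnot \lnot p2 \lor \lnot \lnot p3 \lor \lnot \lnot p4) \land \lnot p2 \land p4   [De Morgan]
≡ ((\lnot p4 \land p3) \lor \lnot \lnot p2 \lor \lnot \lnot p3 \lor \lnot \lnot p4) \land \lnot p2 \land p4   [double negation]
≡ ((\lnot p4 \land p3) \lor p2 \lor \lnot \lnot p3 \lor \lnot \lnot p4) \land \lnot p2 \land p4   [double negation]
≡ ((\lnot p4 \land p3) \lor p2 \lor p3 \lor \lnot \lnot p4) \land \lnot p2 \land p4   [double negation]
≡ ((\lnot p4 \land p3) \lor p2 \lor p3 \lor p4) \land \lnot p2 \land p4   [double negation]
≡ (\lnot p4 \land p3 \land \lnot p2 \land p4) \lor (p2 \land \lnot p2 \land p4) \lor (p3 \land \lnot p2 \land p4) \lor (p4 \land \lnot p2 \land p4)   [distribute \land over \lor]
≡ p4 \land \lnot p2   [simplify]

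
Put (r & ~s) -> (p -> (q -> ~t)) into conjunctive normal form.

~r | s | ~p | ~q | ~t

(r & ~s) -> (p -> (q -> ~t))
≡ ~(r & ~s) | (p -> (q -> ~t))   [eliminate ->]
≡ ~(r & ~s) | ~p | (q -> ~t)   [eliminate ->]
≡ ~(r & ~s) | ~p | ~q | ~t   [eliminate ->]
≡ ~r | ~~s | ~p | ~q | ~t   [De Morgan]
≡ ~r | s | ~p | ~q | ~t   [double negation]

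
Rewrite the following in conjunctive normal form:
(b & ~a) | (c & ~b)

(b & ~a) | (c & ~b)
= (b | c) & (b | ~b) & (~a | c) & (~a | ~b)
= (b | c) & (~a | c) & (~a | ~b)

(b | c) & (~a | c) & (~a | ~b)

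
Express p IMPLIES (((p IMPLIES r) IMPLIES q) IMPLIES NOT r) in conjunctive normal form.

p IMPLIES (((p IMPLIES r) IMPLIES q) IMPLIES NOT r)
≡ NOT p OR (((p IMPLIES r) IMPLIES q) IMPLIES NOT r)   (eliminate IMPLIES)
≡ NOT p OR NOT ((p IMPLIES r) IMPLIES q) OR NOT r   (eliminate IMPLIES)
≡ NOT p OR NOT (NOT (p IMPLIES r) OR q) OR NOT r   (eliminate IMPLIES)
≡ NOT p OR NOT (NOT (NOT p OR r) OR q) OR NOT r   (eliminate IMPLIES)
≡ NOT p OR (NOT NOT (NOT p OR r) AND NOT q) OR NOT r   (De Morgan)
≡ NOT p OR ((NOT p OR r) AND NOT q) OR NOT r   (double negation)
≡ (NOT p OR NOT p OR r OR NOT r) AND (NOT p OR NOT q OR NOT r)   (distribute OR over AND)
≡ NOT p OR NOT q OR NOT r   (simplify)

NOT p OR NOT q OR NOT r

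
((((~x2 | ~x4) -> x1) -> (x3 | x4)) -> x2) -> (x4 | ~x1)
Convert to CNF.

(~x1 | x3 | x4) & (~x2 | x4 | ~x1)

((((~x2 | ~x4) -> x1) -> (x3 | x4)) -> x2) -> (x4 | ~x1)
= ~((((~x2 | ~x4) -> x1) -> (x3 | x4)) -> x2) | x4 | ~x1   [eliminate ->]
= ~(~(((~x2 | ~x4) -> x1) -> (x3 | x4)) | x2) | x4 | ~x1   [eliminate ->]
= ~(~(~((~x2 | ~x4) -> x1) | x3 | x4) | x2) | x4 | ~x1   [eliminate ->]
= ~(~(~(~(~x2 | ~x4) | x1) | x3 | x4) | x2) | x4 | ~x1   [eliminate ->]
= (~~(~(~(~x2 | ~x4) | x1) | x3 | x4) & ~x2) | x4 | ~x1   [De Morgan]
= ((~(~(~x2 | ~x4) | x1) | x3 | x4) & ~x2) | x4 | ~x1   [double negation]
= (((~~(~x2 | ~x4) & ~x1) | x3 | x4) & ~x2) | x4 | ~x1   [De Morgan]
= ((((~x2 | ~x4) & ~x1) | x3 | x4) & ~x2) | x4 | ~x1   [double negation]
= (~x2 | ~x4 | x3 | x4 | x4 | ~x1) & (~x1 | x3 | x4 | x4 | ~x1) & (~x2 | x4 | ~x1)   [distribute | over &]
= (~x1 | x3 | x4) & (~x2 | x4 | ~x1)   [simplify]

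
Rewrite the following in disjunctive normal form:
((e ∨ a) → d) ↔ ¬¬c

((e ∨ a) → d) ↔ ¬¬c
⇔ (((e ∨ a) → d) → ¬¬c) ∧ (¬¬c → ((e ∨ a) → d))   (eliminate ↔)
⇔ (¬((e ∨ a) → d) ∨ ¬¬c) ∧ (¬¬c → ((e ∨ a) → d))   (eliminate →)
⇔ (¬(¬(e ∨ a) ∨ d) ∨ ¬¬c) ∧ (¬¬c → ((e ∨ a) → d))   (eliminate →)
⇔ (¬(¬(e ∨ a) ∨ d) ∨ ¬¬c) ∧ (¬¬¬c ∨ ((e ∨ a) → d))   (eliminate →)
⇔ (¬(¬(e ∨ a) ∨ d) ∨ ¬¬c) ∧ (¬¬¬c ∨ ¬(e ∨ a) ∨ d)   (eliminate →)
⇔ ((¬¬(e ∨ a) ∧ ¬d) ∨ ¬¬c) ∧ (¬¬¬c ∨ ¬(e ∨ a) ∨ d)   (De Morgan)
⇔ (((e ∨ a) ∧ ¬d) ∨ ¬¬c) ∧ (¬¬¬c ∨ ¬(e ∨ a) ∨ d)   (double negation)
⇔ (((e ∨ a) ∧ ¬d) ∨ c) ∧ (¬¬¬c ∨ ¬(e ∨ a) ∨ d)   (double negation)
⇔ (((e ∨ a) ∧ ¬d) ∨ c) ∧ (¬c ∨ ¬(e ∨ a) ∨ d)   (double negation)
⇔ (((e ∨ a) ∧ ¬d) ∨ c) ∧ (¬c ∨ (¬e ∧ ¬a) ∨ d)   (De Morgan)
⇔ (e ∧ ¬d ∧ ¬c) ∨ (e ∧ ¬d ∧ ¬e ∧ ¬a) ∨ (e ∧ ¬d ∧ d) ∨ (a ∧ ¬d ∧ ¬c) ∨ (a ∧ ¬d ∧ ¬e ∧ ¬a) ∨ (a ∧ ¬d ∧ d) ∨ (c ∧ ¬c) ∨ (c ∧ ¬e ∧ ¬a) ∨ (c ∧ d)   (distribute ∧ over ∨)
⇔ (e ∧ ¬d ∧ ¬c) ∨ (a ∧ ¬d ∧ ¬c) ∨ (c ∧ ¬e ∧ ¬a) ∨ (c ∧ d)   (simplify)

(e ∧ ¬d ∧ ¬c) ∨ (a ∧ ¬d ∧ ¬c) ∨ (c ∧ ¬e ∧ ¬a) ∨ (c ∧ d)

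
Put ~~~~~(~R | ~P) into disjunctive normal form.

R & P

~~~~~(~R | ~P)
⇔ ~~~(~R | ~P)   (double negation)
⇔ ~(~R | ~P)   (double negation)
⇔ ~~R & ~~P   (De Morgan)
⇔ R & ~~P   (double negation)
⇔ R & P   (double negation)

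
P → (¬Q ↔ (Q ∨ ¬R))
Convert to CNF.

(¬P ∨ Q ∨ ¬R) ∧ (¬P ∨ ¬Q)

P → (¬Q ↔ (Q ∨ ¬R))
≡ ¬P ∨ (¬Q ↔ (Q ∨ ¬R))   [eliminate →]
≡ ¬P ∨ ((¬Q → (Q ∨ ¬R)) ∧ ((Q ∨ ¬R) → ¬Q))   [eliminate ↔]
≡ ¬P ∨ ((¬¬Q ∨ Q ∨ ¬R) ∧ ((Q ∨ ¬R) → ¬Q))   [eliminate →]
≡ ¬P ∨ ((¬¬Q ∨ Q ∨ ¬R) ∧ (¬(Q ∨ ¬R) ∨ ¬Q))   [eliminate →]
≡ ¬P ∨ ((Q ∨ Q ∨ ¬R) ∧ (¬(Q ∨ ¬R) ∨ ¬Q))   [double negation]
≡ ¬P ∨ ((Q ∨ Q ∨ ¬R) ∧ ((¬Q ∧ ¬¬R) ∨ ¬Q))   [De Morgan]
≡ ¬P ∨ ((Q ∨ Q ∨ ¬R) ∧ ((¬Q ∧ R) ∨ ¬Q))   [double negation]
≡ (¬P ∨ Q ∨ Q ∨ ¬R) ∧ (¬P ∨ ¬Q ∨ ¬Q) ∧ (¬P ∨ R ∨ ¬Q)   [distribute ∨ over ∧]
≡ (¬P ∨ Q ∨ ¬R) ∧ (¬P ∨ ¬Q)   [simplify]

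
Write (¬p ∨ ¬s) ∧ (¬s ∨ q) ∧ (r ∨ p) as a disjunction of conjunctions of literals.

(¬p ∨ ¬s) ∧ (¬s ∨ q) ∧ (r ∨ p)
≡ (¬p ∧ ¬s ∧ r) ∨ (¬p ∧ ¬s ∧ p) ∨ (¬p ∧ q ∧ r) ∨ (¬p ∧ q ∧ p) ∨ (¬s ∧ ¬s ∧ r) ∨ (¬s ∧ ¬s ∧ p) ∨ (¬s ∧ q ∧ r) ∨ (¬s ∧ q ∧ p)   — distribute ∧ over ∨
≡ (¬p ∧ q ∧ r) ∨ (¬s ∧ r) ∨ (¬s ∧ p)   — simplify

(¬p ∧ q ∧ r) ∨ (¬s ∧ r) ∨ (¬s ∧ p)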